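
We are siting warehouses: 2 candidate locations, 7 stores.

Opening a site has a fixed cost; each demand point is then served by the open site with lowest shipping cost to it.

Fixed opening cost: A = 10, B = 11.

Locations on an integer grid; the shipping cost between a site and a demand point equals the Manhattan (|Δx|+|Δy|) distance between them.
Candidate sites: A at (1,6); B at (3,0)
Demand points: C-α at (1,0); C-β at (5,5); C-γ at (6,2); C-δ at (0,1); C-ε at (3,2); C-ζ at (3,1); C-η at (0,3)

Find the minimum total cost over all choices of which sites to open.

38

Open {B}: assign each demand point to its cheapest open site.
  C-α→B 2, C-β→B 7, C-γ→B 5, C-δ→B 4, C-ε→B 2, C-ζ→B 1, C-η→B 6
  shipping cost 27, fixed 11 → total 38.
Compare {A, B}: shipping cost 23 + fixed 21 = 44.
Compare {A}: shipping cost 43 + fixed 10 = 53.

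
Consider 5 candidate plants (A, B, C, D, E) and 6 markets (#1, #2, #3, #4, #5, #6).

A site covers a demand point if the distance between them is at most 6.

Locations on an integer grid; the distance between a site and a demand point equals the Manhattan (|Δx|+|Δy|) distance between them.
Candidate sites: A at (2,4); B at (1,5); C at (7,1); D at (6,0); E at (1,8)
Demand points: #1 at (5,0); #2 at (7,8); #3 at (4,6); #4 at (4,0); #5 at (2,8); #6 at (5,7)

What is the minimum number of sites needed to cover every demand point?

Coverage sets (demand points within 6 of each site):
  A: {#3, #4, #5, #6}
  B: {#3, #5, #6}
  C: {#1, #4}
  D: {#1, #4}
  E: {#2, #3, #5, #6}
No single site covers all 6 demand points.
But {C, E} covers everything, so the minimum is 2.

2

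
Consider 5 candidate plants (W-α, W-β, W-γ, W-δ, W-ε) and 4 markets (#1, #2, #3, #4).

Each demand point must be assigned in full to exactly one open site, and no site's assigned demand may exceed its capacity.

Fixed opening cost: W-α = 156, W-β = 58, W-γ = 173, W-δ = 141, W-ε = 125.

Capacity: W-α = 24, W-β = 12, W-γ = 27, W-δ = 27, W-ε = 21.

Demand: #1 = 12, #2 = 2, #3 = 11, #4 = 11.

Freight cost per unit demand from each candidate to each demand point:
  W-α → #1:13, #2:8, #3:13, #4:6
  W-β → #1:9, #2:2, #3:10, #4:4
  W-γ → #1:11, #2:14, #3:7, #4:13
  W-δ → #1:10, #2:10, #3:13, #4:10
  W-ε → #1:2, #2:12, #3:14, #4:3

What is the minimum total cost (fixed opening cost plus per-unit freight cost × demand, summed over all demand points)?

Open {W-β, W-γ}; cheapest assignment that respects the capacities:
  W-β (cap 12, load 11): #4 — cost 11×4 = 44
  W-γ (cap 27, load 25): #1, #2, #3 — cost 12×11 + 2×14 + 11×7 = 237
  Shipping 281, fixed 231 → total 512.
  Any other capacity-feasible assignment to {W-β, W-γ} ships for at least 281.
Compare {W-β, W-γ, W-ε}: its best feasible assignment gives total 525.
Compare {W-β, W-δ}: its best feasible assignment gives total 526.
Every other set of open sites that can feasibly serve all demand totals ≥ 525 even under its best assignment. Minimum: 512.

512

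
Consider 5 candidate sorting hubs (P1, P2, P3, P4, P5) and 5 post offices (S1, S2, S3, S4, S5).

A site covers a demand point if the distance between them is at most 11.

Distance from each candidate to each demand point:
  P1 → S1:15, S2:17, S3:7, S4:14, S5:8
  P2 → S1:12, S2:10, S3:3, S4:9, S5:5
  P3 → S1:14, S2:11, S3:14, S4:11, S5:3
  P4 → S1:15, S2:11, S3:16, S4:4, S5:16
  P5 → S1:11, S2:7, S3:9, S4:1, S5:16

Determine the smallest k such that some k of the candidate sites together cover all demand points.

Coverage sets (demand points within 11 of each site):
  P1: {S3, S5}
  P2: {S2, S3, S4, S5}
  P3: {S2, S4, S5}
  P4: {S2, S4}
  P5: {S1, S2, S3, S4}
No single site covers all 5 demand points.
But {P1, P5} covers everything, so the minimum is 2.

2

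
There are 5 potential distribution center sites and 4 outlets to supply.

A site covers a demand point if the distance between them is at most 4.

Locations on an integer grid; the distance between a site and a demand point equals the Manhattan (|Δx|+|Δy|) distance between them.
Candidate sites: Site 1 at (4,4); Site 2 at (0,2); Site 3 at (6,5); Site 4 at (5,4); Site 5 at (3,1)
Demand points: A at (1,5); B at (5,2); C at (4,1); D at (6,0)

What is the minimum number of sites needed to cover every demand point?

Coverage sets (demand points within 4 of each site):
  Site 1: {A, B, C}
  Site 2: {A}
  Site 3: {B}
  Site 4: {B, C}
  Site 5: {B, C, D}
No single site covers all 4 demand points.
But {Site 1, Site 5} covers everything, so the minimum is 2.

2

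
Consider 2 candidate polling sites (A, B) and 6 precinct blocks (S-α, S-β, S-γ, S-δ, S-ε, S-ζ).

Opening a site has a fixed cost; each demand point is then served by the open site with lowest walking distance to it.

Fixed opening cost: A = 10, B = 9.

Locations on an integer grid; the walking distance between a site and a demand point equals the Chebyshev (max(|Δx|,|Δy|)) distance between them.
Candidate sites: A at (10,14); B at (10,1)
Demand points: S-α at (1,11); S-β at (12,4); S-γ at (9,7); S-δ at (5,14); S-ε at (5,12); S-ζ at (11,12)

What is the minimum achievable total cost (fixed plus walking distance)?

48

Open {A}: assign each demand point to its cheapest open site.
  S-α→A 9, S-β→A 10, S-γ→A 7, S-δ→A 5, S-ε→A 5, S-ζ→A 2
  walking distance 38, fixed 10 → total 48.
Compare {A, B}: walking distance 30 + fixed 19 = 49.
Compare {B}: walking distance 54 + fixed 9 = 63.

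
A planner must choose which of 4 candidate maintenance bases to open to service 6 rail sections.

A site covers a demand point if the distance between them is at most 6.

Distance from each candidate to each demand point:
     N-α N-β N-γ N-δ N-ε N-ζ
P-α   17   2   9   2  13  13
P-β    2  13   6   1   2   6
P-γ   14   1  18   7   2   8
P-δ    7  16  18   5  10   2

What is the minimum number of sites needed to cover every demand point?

Coverage sets (demand points within 6 of each site):
  P-α: {N-β, N-δ}
  P-β: {N-α, N-γ, N-δ, N-ε, N-ζ}
  P-γ: {N-β, N-ε}
  P-δ: {N-δ, N-ζ}
No single site covers all 6 demand points.
But {P-α, P-β} covers everything, so the minimum is 2.

2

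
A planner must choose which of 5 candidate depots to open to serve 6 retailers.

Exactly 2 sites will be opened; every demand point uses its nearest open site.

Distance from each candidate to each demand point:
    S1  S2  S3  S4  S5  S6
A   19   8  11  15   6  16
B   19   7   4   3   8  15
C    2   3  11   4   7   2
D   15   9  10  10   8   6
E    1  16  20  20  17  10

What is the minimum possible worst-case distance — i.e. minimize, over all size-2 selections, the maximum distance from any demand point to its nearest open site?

Open {B, C}.
  Farthest demand point is S5 at distance 7 (to C); all others are ≤ 7.
With {B, E} the worst case is 10.
With {C, D} the worst case is 10.
No size-2 selection achieves below 7.

7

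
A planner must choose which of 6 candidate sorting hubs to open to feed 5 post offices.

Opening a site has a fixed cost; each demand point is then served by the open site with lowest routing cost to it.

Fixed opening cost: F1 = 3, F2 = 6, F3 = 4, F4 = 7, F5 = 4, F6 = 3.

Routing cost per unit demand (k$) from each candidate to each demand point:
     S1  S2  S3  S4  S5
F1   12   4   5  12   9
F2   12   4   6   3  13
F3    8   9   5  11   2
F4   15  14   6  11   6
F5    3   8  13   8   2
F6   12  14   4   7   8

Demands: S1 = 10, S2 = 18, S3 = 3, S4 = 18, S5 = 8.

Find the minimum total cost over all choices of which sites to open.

Open {F2, F5, F6}: assign each demand point to its cheapest open site.
  S1→F5 10×3=30, S2→F2 18×4=72, S3→F6 3×4=12, S4→F2 18×3=54, S5→F5 8×2=16
  routing cost 184, fixed 13 → total 197.
Compare {F2, F5}: routing cost 190 + fixed 10 = 200.
Compare {F1, F2, F5}: routing cost 187 + fixed 13 = 200.
Compare {F1, F2, F5, F6}: routing cost 184 + fixed 16 = 200.
All other subsets cost ≥ 200. Minimum total cost: 197.

197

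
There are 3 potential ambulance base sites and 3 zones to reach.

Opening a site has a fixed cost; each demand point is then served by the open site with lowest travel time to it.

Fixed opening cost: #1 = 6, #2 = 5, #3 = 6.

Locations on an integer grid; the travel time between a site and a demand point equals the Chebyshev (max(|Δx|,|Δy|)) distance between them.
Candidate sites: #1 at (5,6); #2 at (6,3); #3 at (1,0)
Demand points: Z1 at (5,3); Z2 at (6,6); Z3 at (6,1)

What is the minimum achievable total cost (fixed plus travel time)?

11

Open {#2}: assign each demand point to its cheapest open site.
  Z1→#2 1, Z2→#2 3, Z3→#2 2
  travel time 6, fixed 5 → total 11.
Compare {#1}: travel time 9 + fixed 6 = 15.
Compare {#1, #2}: travel time 4 + fixed 11 = 15.
Compare {#2, #3}: travel time 6 + fixed 11 = 17.
All other subsets cost ≥ 15. Minimum total cost: 11.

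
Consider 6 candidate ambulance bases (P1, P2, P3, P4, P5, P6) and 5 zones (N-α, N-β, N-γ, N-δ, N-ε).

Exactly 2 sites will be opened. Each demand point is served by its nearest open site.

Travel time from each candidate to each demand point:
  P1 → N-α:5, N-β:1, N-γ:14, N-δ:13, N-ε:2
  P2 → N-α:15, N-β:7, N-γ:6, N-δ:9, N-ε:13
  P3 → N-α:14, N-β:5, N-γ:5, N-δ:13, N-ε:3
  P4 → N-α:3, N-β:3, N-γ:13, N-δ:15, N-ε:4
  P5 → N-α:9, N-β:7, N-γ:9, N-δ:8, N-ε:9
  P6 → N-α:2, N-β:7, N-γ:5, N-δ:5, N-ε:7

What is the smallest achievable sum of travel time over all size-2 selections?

Open {P1, P6}.
  N-α→P6 2, N-β→P1 1, N-γ→P6 5, N-δ→P6 5, N-ε→P1 2  ⇒ total 15.
Compare {P4, P6}: total 19.
Compare {P3, P6}: total 20.
No size-2 selection does better; minimum is 15.

15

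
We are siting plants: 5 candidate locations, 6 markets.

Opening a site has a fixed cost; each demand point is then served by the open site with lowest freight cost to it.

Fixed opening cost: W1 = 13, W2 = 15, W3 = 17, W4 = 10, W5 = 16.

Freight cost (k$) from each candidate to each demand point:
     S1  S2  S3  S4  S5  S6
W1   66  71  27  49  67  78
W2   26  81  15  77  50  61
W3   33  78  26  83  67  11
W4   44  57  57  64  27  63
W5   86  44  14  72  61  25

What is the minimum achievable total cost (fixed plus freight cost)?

234

Open {W1, W3, W4, W5}: assign each demand point to its cheapest open site.
  S1→W3 33, S2→W5 44, S3→W5 14, S4→W1 49, S5→W4 27, S6→W3 11
  freight cost 178, fixed 56 → total 234.
Compare {W3, W4, W5}: freight cost 193 + fixed 43 = 236.
Compare {W1, W2, W4, W5}: freight cost 185 + fixed 54 = 239.
Compare {W1, W2, W3, W4}: freight cost 185 + fixed 55 = 240.
All other subsets cost ≥ 236. Minimum total cost: 234.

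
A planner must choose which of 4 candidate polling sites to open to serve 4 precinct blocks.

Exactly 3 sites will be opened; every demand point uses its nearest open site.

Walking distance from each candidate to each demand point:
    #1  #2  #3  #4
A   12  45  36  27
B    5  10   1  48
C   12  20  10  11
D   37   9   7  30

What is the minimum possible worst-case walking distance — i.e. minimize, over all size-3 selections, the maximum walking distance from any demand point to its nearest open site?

11

Open {A, B, C}.
  Farthest demand point is #4 at walking distance 11 (to C); all others are ≤ 11.
With {B, C, D} the worst case is 11.
With {A, C, D} the worst case is 12.
No size-3 selection achieves below 11.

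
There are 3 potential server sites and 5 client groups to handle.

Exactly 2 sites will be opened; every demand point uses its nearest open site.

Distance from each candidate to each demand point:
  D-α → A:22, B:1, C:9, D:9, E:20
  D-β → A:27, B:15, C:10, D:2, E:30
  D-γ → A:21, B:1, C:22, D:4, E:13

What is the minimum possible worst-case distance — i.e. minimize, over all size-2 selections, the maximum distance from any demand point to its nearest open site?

Open {D-α, D-γ}.
  Farthest demand point is A at distance 21 (to D-γ); all others are ≤ 21.
With {D-β, D-γ} the worst case is 21.
With {D-α, D-β} the worst case is 22.
No size-2 selection achieves below 21.

21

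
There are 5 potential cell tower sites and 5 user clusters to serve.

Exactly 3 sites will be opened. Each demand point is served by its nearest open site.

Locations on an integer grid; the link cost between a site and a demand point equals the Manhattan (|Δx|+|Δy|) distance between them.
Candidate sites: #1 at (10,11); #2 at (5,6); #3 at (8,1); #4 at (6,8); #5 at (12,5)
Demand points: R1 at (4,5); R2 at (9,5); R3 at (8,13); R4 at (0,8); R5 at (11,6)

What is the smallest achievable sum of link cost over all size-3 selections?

Open {#1, #2, #5}.
  R1→#2 2, R2→#5 3, R3→#1 4, R4→#2 7, R5→#5 2  ⇒ total 18.
Compare {#1, #4, #5}: total 20.
Compare {#2, #4, #5}: total 20.
No size-3 selection does better; minimum is 18.

18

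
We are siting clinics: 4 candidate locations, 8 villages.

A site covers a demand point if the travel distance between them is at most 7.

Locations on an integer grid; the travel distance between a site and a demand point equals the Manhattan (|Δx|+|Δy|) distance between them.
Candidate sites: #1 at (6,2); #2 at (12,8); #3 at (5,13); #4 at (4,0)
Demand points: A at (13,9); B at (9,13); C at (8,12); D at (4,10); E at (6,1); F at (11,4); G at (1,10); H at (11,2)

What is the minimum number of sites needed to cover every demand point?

Coverage sets (demand points within 7 of each site):
  #1: {E, F, H}
  #2: {A, F, H}
  #3: {B, C, D, G}
  #4: {E}
No 2 sites suffice: every size-2 union leaves at least one demand point uncovered.
But {#1, #2, #3} covers everything, so the minimum is 3.

3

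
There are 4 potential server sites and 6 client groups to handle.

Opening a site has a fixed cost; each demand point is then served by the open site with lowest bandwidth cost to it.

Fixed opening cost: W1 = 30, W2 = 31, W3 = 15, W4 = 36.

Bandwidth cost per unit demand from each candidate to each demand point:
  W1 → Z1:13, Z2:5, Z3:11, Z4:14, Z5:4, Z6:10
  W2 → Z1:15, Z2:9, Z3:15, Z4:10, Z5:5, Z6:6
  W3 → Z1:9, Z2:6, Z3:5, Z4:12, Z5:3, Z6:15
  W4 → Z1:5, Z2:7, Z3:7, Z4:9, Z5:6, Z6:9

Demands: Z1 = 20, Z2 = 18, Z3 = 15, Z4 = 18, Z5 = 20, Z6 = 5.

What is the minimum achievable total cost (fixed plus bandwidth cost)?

601

Open {W3, W4}: assign each demand point to its cheapest open site.
  Z1→W4 20×5=100, Z2→W3 18×6=108, Z3→W3 15×5=75, Z4→W4 18×9=162, Z5→W3 20×3=60, Z6→W4 5×9=45
  bandwidth cost 550, fixed 51 → total 601.
Compare {W1, W3, W4}: bandwidth cost 532 + fixed 81 = 613.
Compare {W2, W3, W4}: bandwidth cost 535 + fixed 82 = 617.
Compare {W1, W2, W3, W4}: bandwidth cost 517 + fixed 112 = 629.
All other subsets cost ≥ 613. Minimum total cost: 601.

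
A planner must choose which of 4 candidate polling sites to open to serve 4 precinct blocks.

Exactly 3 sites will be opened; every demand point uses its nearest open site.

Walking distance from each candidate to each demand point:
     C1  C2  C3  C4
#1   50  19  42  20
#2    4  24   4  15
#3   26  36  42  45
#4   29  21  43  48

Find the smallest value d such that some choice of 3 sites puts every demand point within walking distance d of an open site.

19

Open {#1, #2, #3}.
  Farthest demand point is C2 at walking distance 19 (to #1); all others are ≤ 19.
With {#1, #2, #4} the worst case is 19.
With {#2, #3, #4} the worst case is 21.
No size-3 selection achieves below 19.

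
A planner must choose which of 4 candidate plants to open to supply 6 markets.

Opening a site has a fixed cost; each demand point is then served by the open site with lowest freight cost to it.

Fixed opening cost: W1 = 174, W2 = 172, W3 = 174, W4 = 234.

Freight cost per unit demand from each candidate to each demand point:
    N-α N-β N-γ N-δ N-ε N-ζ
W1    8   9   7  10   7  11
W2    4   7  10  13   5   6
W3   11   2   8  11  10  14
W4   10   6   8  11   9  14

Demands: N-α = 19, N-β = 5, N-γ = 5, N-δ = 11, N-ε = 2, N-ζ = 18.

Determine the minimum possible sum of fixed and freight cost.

Open {W2}: assign each demand point to its cheapest open site.
  N-α→W2 19×4=76, N-β→W2 5×7=35, N-γ→W2 5×10=50, N-δ→W2 11×13=143, N-ε→W2 2×5=10, N-ζ→W2 18×6=108
  freight cost 422, fixed 172 → total 594.
Compare {W2, W3}: freight cost 365 + fixed 346 = 711.
Compare {W1, W2}: freight cost 374 + fixed 346 = 720.
Compare {W1}: freight cost 554 + fixed 174 = 728.
All other subsets cost ≥ 711. Minimum total cost: 594.

594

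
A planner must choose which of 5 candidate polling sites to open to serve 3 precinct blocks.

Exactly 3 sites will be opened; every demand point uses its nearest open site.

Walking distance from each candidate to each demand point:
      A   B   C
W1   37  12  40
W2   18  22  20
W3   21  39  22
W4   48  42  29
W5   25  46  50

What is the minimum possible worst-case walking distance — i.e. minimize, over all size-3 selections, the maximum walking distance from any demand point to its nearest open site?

Open {W1, W2, W3}.
  Farthest demand point is C at walking distance 20 (to W2); all others are ≤ 20.
With {W1, W2, W4} the worst case is 20.
With {W1, W2, W5} the worst case is 20.
No size-3 selection achieves below 20.

20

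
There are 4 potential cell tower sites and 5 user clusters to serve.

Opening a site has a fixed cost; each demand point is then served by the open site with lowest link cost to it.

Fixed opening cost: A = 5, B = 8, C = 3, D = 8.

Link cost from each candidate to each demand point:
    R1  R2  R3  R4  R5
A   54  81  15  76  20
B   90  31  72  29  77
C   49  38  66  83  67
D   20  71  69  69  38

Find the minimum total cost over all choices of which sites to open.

Open {A, B, D}: assign each demand point to its cheapest open site.
  R1→D 20, R2→B 31, R3→A 15, R4→B 29, R5→A 20
  link cost 115, fixed 21 → total 136.
Compare {A, B, C, D}: link cost 115 + fixed 24 = 139.
Compare {A, B, C}: link cost 144 + fixed 16 = 160.
Compare {A, B}: link cost 149 + fixed 13 = 162.
All other subsets cost ≥ 139. Minimum total cost: 136.

136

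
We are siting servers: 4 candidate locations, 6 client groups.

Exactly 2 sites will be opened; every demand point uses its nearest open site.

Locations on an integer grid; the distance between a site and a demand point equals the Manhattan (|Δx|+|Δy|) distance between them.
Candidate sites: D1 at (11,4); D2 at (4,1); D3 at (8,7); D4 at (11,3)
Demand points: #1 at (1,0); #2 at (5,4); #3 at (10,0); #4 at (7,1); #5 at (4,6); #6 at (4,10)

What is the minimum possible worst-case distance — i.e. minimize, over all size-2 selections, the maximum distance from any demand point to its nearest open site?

7

Open {D2, D3}.
  Farthest demand point is #3 at distance 7 (to D2); all others are ≤ 7.
With {D1, D2} the worst case is 9.
With {D2, D4} the worst case is 9.
No size-2 selection achieves below 7.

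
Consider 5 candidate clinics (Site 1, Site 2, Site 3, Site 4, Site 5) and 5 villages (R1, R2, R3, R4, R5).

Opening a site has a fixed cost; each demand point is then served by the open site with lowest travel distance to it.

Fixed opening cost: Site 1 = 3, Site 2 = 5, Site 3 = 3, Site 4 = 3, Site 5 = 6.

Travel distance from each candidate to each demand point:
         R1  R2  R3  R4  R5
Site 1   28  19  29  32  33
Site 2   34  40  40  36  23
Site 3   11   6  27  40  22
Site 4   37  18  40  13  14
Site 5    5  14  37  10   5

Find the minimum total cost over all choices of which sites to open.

62

Open {Site 3, Site 5}: assign each demand point to its cheapest open site.
  R1→Site 5 5, R2→Site 3 6, R3→Site 3 27, R4→Site 5 10, R5→Site 5 5
  travel distance 53, fixed 9 → total 62.
Compare {Site 1, Site 3, Site 5}: travel distance 53 + fixed 12 = 65.
Compare {Site 3, Site 4, Site 5}: travel distance 53 + fixed 12 = 65.
Compare {Site 2, Site 3, Site 5}: travel distance 53 + fixed 14 = 67.
All other subsets cost ≥ 65. Minimum total cost: 62.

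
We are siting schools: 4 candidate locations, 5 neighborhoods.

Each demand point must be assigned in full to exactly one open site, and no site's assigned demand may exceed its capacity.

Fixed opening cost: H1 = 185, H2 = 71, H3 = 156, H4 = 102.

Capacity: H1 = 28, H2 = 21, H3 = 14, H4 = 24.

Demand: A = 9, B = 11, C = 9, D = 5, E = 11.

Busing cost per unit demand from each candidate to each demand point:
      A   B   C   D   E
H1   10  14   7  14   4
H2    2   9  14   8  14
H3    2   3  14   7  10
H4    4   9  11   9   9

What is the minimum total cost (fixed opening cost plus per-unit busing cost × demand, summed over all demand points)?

Open {H1, H2}; cheapest assignment that respects the capacities:
  H1 (cap 28, load 25): C, D, E — cost 9×7 + 5×14 + 11×4 = 177
  H2 (cap 21, load 20): A, B — cost 9×2 + 11×9 = 117
  Shipping 294, fixed 256 → total 550.
  Any other capacity-feasible assignment to {H1, H2} ships for at least 294.
Compare {H1, H4}: its best feasible assignment gives total 599.
Compare {H1, H2, H3}: its best feasible assignment gives total 610.
Every other set of open sites that can feasibly serve all demand totals ≥ 599 even under its best assignment. Minimum: 550.

550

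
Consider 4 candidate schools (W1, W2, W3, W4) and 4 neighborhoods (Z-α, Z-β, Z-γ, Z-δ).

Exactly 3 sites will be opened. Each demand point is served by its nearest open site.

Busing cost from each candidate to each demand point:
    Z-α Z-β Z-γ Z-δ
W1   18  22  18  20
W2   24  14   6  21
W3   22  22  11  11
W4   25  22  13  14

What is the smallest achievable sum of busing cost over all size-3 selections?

Open {W1, W2, W3}.
  Z-α→W1 18, Z-β→W2 14, Z-γ→W2 6, Z-δ→W3 11  ⇒ total 49.
Compare {W1, W2, W4}: total 52.
Compare {W2, W3, W4}: total 53.
No size-3 selection does better; minimum is 49.

49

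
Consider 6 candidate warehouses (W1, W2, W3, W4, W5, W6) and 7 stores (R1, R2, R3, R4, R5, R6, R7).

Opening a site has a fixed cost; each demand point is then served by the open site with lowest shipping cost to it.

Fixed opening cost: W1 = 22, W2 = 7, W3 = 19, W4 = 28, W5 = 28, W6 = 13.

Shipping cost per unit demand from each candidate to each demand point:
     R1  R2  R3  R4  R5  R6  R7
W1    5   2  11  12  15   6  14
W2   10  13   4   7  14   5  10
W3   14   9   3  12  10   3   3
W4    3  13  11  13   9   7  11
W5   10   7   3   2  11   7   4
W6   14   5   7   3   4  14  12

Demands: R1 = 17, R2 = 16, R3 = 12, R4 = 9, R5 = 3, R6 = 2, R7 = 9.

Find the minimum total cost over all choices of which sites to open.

Open {W1, W3, W4, W6}: assign each demand point to its cheapest open site.
  R1→W4 17×3=51, R2→W1 16×2=32, R3→W3 12×3=36, R4→W6 9×3=27, R5→W6 3×4=12, R6→W3 2×3=6, R7→W3 9×3=27
  shipping cost 191, fixed 82 → total 273.
Compare {W1, W3, W6}: shipping cost 225 + fixed 54 = 279.
Compare {W1, W2, W3, W4, W6}: shipping cost 191 + fixed 89 = 280.
Compare {W1, W2, W3, W6}: shipping cost 225 + fixed 61 = 286.
All other subsets cost ≥ 279. Minimum total cost: 273.

273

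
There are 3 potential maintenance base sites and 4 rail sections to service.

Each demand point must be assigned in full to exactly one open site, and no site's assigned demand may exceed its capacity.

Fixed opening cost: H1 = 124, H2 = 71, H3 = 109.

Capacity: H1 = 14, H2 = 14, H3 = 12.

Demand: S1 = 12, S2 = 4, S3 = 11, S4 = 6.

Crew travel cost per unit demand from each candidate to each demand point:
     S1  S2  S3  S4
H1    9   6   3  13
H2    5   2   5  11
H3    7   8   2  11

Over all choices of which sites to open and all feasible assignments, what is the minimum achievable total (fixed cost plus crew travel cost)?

488

Open {H1, H2, H3}; cheapest assignment that respects the capacities:
  H1 (cap 14, load 10): S2, S4 — cost 4×6 + 6×13 = 102
  H2 (cap 14, load 12): S1 — cost 12×5 = 60
  H3 (cap 12, load 11): S3 — cost 11×2 = 22
  Shipping 184, fixed 304 → total 488.
  Any other capacity-feasible assignment to {H1, H2, H3} ships for at least 184.
Total demand is 33 and no other set of sites has combined capacity ≥ 33, so {H1, H2, H3} is the only feasible choice of open sites. Minimum: 488.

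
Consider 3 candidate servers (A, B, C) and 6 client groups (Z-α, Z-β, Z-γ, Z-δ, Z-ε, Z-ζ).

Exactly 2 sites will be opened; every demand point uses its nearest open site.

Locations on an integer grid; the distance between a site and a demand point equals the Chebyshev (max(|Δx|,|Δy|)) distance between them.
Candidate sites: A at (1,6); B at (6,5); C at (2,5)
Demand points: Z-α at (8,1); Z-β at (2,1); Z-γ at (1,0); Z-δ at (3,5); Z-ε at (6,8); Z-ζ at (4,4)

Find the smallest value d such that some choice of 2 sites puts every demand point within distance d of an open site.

Open {A, B}.
  Farthest demand point is Z-γ at distance 5 (to B); all others are ≤ 5.
With {B, C} the worst case is 5.
With {A, C} the worst case is 6.
No size-2 selection achieves below 5.

5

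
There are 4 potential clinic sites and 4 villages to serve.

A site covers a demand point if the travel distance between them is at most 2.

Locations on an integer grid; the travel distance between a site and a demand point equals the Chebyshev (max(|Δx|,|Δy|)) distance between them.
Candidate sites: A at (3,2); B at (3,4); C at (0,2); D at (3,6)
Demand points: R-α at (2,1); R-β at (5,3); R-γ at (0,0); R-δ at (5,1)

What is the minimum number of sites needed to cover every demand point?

Coverage sets (demand points within 2 of each site):
  A: {R-α, R-β, R-δ}
  B: {R-β}
  C: {R-α, R-γ}
  D: {}
No single site covers all 4 demand points.
But {A, C} covers everything, so the minimum is 2.

2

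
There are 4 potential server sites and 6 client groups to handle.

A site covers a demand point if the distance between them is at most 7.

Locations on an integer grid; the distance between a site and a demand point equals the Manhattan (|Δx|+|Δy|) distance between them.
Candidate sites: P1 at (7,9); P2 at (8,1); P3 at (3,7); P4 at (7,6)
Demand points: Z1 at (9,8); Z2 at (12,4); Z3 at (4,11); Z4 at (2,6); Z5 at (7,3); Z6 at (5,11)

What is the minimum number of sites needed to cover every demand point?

2

Coverage sets (demand points within 7 of each site):
  P1: {Z1, Z3, Z5, Z6}
  P2: {Z2, Z5}
  P3: {Z1, Z3, Z4, Z6}
  P4: {Z1, Z2, Z4, Z5, Z6}
No single site covers all 6 demand points.
But {P1, P4} covers everything, so the minimum is 2.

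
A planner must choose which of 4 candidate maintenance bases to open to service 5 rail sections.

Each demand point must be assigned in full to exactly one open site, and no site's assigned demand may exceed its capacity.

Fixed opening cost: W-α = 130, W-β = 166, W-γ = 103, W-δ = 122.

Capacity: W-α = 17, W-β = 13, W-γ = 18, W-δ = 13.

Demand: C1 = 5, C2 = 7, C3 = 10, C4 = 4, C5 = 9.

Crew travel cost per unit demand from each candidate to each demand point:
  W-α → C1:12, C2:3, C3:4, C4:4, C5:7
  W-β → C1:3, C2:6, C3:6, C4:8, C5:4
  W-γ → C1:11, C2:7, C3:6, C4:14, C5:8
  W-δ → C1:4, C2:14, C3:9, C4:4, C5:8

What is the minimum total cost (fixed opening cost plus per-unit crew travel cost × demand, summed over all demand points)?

Open {W-α, W-γ}; cheapest assignment that respects the capacities:
  W-α (cap 17, load 17): C2, C3 — cost 7×3 + 10×4 = 61
  W-γ (cap 18, load 18): C1, C4, C5 — cost 5×11 + 4×14 + 9×8 = 183
  Shipping 244, fixed 233 → total 477.
  Any other capacity-feasible assignment to {W-α, W-γ} ships for at least 244.
Compare {W-α, W-γ, W-δ}: its best feasible assignment gives total 524.
Compare {W-α, W-β, W-δ}: its best feasible assignment gives total 551.
Every other set of open sites that can feasibly serve all demand totals ≥ 524 even under its best assignment. Minimum: 477.

477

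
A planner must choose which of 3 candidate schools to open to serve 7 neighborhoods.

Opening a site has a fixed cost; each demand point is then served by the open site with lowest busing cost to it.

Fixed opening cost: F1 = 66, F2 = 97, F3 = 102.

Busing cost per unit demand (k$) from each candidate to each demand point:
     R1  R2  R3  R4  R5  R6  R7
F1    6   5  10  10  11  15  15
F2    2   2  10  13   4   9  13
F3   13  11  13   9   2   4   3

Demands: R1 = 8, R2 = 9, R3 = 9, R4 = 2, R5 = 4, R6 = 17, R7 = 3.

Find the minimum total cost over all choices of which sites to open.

426

Open {F2, F3}: assign each demand point to its cheapest open site.
  R1→F2 8×2=16, R2→F2 9×2=18, R3→F2 9×10=90, R4→F3 2×9=18, R5→F3 4×2=8, R6→F3 17×4=68, R7→F3 3×3=9
  busing cost 227, fixed 199 → total 426.
Compare {F1, F3}: busing cost 286 + fixed 168 = 454.
Compare {F2}: busing cost 358 + fixed 97 = 455.
Compare {F1, F2, F3}: busing cost 227 + fixed 265 = 492.
All other subsets cost ≥ 454. Minimum total cost: 426.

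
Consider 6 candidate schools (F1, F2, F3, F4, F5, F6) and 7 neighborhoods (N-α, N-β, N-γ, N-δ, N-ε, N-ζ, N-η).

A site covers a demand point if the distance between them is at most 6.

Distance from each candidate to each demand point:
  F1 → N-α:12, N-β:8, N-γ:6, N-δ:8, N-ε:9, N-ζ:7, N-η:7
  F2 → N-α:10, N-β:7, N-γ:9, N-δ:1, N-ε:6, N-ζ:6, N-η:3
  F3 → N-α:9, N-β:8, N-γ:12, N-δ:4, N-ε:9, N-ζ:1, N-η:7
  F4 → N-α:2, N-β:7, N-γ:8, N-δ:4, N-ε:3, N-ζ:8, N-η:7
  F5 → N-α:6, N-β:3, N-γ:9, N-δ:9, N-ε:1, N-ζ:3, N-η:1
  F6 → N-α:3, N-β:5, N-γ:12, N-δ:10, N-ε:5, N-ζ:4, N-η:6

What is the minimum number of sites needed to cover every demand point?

Coverage sets (demand points within 6 of each site):
  F1: {N-γ}
  F2: {N-δ, N-ε, N-ζ, N-η}
  F3: {N-δ, N-ζ}
  F4: {N-α, N-δ, N-ε}
  F5: {N-α, N-β, N-ε, N-ζ, N-η}
  F6: {N-α, N-β, N-ε, N-ζ, N-η}
No 2 sites suffice: every size-2 union leaves at least one demand point uncovered.
But {F1, F2, F5} covers everything, so the minimum is 3.

3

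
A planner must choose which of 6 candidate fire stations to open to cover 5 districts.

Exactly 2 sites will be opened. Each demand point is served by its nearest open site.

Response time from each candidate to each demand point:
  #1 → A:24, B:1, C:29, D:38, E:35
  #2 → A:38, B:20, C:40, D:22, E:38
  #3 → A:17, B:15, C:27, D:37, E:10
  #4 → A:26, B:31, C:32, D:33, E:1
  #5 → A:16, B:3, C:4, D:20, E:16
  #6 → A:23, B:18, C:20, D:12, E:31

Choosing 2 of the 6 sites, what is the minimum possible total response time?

44

Open {#4, #5}.
  A→#5 16, B→#5 3, C→#5 4, D→#5 20, E→#4 1  ⇒ total 44.
Compare {#5, #6}: total 51.
Compare {#3, #5}: total 53.
No size-2 selection does better; minimum is 44.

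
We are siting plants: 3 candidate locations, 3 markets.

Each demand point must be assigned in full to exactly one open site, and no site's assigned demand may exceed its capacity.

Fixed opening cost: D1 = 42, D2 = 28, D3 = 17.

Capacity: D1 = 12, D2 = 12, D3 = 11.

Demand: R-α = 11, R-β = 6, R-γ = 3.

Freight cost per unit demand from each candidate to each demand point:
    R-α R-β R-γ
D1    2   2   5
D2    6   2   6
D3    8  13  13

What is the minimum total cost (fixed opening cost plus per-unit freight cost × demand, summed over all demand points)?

122

Open {D1, D2}; cheapest assignment that respects the capacities:
  D1 (cap 12, load 11): R-α — cost 11×2 = 22
  D2 (cap 12, load 9): R-β, R-γ — cost 6×2 + 3×6 = 30
  Shipping 52, fixed 70 → total 122.
  Any other capacity-feasible assignment to {D1, D2} ships for at least 52.
Compare {D1, D2, D3}: its best feasible assignment gives total 139.
Compare {D2, D3}: its best feasible assignment gives total 163.
Every other set of open sites that can feasibly serve all demand totals ≥ 139 even under its best assignment. Minimum: 122.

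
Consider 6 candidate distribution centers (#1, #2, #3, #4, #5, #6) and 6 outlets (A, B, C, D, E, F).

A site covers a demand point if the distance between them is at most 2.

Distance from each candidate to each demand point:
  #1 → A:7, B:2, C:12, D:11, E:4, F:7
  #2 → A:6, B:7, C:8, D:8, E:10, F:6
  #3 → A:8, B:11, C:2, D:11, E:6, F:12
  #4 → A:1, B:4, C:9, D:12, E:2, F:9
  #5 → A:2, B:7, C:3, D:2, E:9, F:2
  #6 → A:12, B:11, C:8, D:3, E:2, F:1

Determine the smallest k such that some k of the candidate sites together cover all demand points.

4

Coverage sets (demand points within 2 of each site):
  #1: {B}
  #2: {}
  #3: {C}
  #4: {A, E}
  #5: {A, D, F}
  #6: {E, F}
No 3 sites suffice: every size-3 union leaves at least one demand point uncovered.
But {#1, #3, #4, #5} covers everything, so the minimum is 4.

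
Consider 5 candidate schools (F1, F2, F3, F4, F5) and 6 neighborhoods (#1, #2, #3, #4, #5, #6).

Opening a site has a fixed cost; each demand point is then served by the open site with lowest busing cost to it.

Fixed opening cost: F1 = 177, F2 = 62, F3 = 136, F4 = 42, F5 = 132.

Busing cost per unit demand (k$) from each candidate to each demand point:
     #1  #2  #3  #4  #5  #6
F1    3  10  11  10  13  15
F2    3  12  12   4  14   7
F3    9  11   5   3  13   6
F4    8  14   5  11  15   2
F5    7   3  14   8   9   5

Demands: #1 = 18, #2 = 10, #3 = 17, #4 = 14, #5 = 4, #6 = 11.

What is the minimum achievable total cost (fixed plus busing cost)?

497

Open {F2, F4}: assign each demand point to its cheapest open site.
  #1→F2 18×3=54, #2→F2 10×12=120, #3→F4 17×5=85, #4→F2 14×4=56, #5→F2 4×14=56, #6→F4 11×2=22
  busing cost 393, fixed 104 → total 497.
Compare {F2, F4, F5}: busing cost 283 + fixed 236 = 519.
Compare {F4, F5}: busing cost 411 + fixed 174 = 585.
Compare {F2, F3, F4}: busing cost 365 + fixed 240 = 605.
All other subsets cost ≥ 519. Minimum total cost: 497.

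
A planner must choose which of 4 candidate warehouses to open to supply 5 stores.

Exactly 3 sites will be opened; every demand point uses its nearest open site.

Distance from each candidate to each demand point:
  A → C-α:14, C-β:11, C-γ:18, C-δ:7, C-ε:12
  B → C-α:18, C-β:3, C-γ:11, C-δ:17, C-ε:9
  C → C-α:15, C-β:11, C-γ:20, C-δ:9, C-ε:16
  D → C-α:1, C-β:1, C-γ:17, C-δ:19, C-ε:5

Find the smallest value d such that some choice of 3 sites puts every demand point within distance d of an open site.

Open {A, B, D}.
  Farthest demand point is C-γ at distance 11 (to B); all others are ≤ 11.
With {B, C, D} the worst case is 11.
With {A, B, C} the worst case is 14.
No size-3 selection achieves below 11.

11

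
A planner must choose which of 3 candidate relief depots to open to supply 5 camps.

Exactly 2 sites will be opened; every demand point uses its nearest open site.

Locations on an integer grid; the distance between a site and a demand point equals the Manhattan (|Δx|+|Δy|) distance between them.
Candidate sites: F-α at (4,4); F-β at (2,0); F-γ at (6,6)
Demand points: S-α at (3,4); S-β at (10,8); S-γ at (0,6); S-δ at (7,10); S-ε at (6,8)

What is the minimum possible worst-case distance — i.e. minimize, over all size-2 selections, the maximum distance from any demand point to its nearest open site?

Open {F-α, F-γ}.
  Farthest demand point is S-β at distance 6 (to F-γ); all others are ≤ 6.
With {F-β, F-γ} the worst case is 6.
With {F-α, F-β} the worst case is 10.
No size-2 selection achieves below 6.

6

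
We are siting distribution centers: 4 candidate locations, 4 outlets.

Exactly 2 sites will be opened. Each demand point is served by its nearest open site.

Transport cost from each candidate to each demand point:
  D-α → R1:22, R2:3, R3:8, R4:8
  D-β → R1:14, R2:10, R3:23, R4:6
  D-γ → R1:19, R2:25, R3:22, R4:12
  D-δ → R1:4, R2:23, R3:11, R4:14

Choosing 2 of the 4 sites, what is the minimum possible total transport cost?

Open {D-α, D-δ}.
  R1→D-δ 4, R2→D-α 3, R3→D-α 8, R4→D-α 8  ⇒ total 23.
Compare {D-α, D-β}: total 31.
Compare {D-β, D-δ}: total 31.
No size-2 selection does better; minimum is 23.

23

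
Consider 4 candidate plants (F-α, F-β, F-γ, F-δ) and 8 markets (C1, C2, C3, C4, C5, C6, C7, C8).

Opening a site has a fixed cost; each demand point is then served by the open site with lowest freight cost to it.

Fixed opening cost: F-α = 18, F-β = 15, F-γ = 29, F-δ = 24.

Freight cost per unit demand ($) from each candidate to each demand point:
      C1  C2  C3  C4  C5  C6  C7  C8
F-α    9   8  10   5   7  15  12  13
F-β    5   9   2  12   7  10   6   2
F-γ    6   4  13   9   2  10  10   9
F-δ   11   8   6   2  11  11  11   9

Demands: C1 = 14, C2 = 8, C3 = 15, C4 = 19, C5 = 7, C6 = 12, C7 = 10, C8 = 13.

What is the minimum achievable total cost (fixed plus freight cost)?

Open {F-β, F-γ, F-δ}: assign each demand point to its cheapest open site.
  C1→F-β 14×5=70, C2→F-γ 8×4=32, C3→F-β 15×2=30, C4→F-δ 19×2=38, C5→F-γ 7×2=14, C6→F-β 12×10=120, C7→F-β 10×6=60, C8→F-β 13×2=26
  freight cost 390, fixed 68 → total 458.
Compare {F-α, F-β, F-γ, F-δ}: freight cost 390 + fixed 86 = 476.
Compare {F-β, F-δ}: freight cost 457 + fixed 39 = 496.
Compare {F-α, F-β, F-γ}: freight cost 447 + fixed 62 = 509.
All other subsets cost ≥ 476. Minimum total cost: 458.

458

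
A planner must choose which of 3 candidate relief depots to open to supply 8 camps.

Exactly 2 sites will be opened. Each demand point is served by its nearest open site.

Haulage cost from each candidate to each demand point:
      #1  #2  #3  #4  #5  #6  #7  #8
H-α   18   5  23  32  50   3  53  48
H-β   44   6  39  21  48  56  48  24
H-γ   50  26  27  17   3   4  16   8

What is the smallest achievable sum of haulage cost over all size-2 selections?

Open {H-α, H-γ}.
  #1→H-α 18, #2→H-α 5, #3→H-α 23, #4→H-γ 17, #5→H-γ 3, #6→H-α 3, #7→H-γ 16, #8→H-γ 8  ⇒ total 93.
Compare {H-β, H-γ}: total 125.
Compare {H-α, H-β}: total 190.

93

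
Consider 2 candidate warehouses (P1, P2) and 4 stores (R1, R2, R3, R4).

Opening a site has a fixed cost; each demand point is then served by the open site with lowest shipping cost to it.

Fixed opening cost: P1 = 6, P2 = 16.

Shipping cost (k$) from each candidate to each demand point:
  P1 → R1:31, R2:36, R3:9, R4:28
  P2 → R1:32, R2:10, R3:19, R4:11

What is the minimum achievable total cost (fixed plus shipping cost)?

Open {P1, P2}: assign each demand point to its cheapest open site.
  R1→P1 31, R2→P2 10, R3→P1 9, R4→P2 11
  shipping cost 61, fixed 22 → total 83.
Compare {P2}: shipping cost 72 + fixed 16 = 88.
Compare {P1}: shipping cost 104 + fixed 6 = 110.

83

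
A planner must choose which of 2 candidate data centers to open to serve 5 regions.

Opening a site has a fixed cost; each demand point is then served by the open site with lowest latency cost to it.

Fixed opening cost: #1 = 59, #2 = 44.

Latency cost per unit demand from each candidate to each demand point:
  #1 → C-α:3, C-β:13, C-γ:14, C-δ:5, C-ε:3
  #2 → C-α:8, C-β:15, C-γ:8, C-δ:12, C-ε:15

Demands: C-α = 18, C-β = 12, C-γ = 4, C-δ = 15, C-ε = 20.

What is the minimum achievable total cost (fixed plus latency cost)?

460

Open {#1}: assign each demand point to its cheapest open site.
  C-α→#1 18×3=54, C-β→#1 12×13=156, C-γ→#1 4×14=56, C-δ→#1 15×5=75, C-ε→#1 20×3=60
  latency cost 401, fixed 59 → total 460.
Compare {#1, #2}: latency cost 377 + fixed 103 = 480.
Compare {#2}: latency cost 836 + fixed 44 = 880.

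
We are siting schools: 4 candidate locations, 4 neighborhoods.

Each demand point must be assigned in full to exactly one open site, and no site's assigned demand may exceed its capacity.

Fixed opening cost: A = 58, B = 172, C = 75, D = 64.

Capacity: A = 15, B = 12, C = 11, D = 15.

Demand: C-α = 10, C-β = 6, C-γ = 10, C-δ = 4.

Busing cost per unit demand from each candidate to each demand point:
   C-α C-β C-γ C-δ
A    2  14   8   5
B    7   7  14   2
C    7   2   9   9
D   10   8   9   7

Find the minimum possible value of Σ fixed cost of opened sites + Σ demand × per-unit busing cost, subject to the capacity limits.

339

Open {A, C, D}; cheapest assignment that respects the capacities:
  A (cap 15, load 14): C-α, C-δ — cost 10×2 + 4×5 = 40
  C (cap 11, load 6): C-β — cost 6×2 = 12
  D (cap 15, load 10): C-γ — cost 10×9 = 90
  Shipping 142, fixed 197 → total 339.
  Any other capacity-feasible assignment to {A, C, D} ships for at least 142.
Compare {A, B, D}: its best feasible assignment gives total 454.
Compare {A, B, C}: its best feasible assignment gives total 465.
Every other set of open sites that can feasibly serve all demand totals ≥ 454 even under its best assignment. Minimum: 339.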